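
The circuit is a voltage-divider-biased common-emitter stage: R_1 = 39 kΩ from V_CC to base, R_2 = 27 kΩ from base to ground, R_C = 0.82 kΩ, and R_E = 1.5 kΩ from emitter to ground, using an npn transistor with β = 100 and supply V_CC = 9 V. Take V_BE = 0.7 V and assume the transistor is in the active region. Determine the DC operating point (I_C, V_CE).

I_C ≈ 1.8 mA, V_CE ≈ 4.8 V

Thevenize the base divider: V_Th = V_CC·R_2/(R_1+R_2) = 9×27/66 = 3.68 V, R_Th = R_1‖R_2 = 16 kΩ.
Base-emitter loop: V_Th = I_B·R_Th + V_BE + (β+1)I_B·R_E, so I_B = (3.68 − 0.7) / (16 + 101×1.5) = 0.0178 mA.
I_C = β·I_B = 100×0.0178 = 1.78 mA, and I_E = (β+1)I_B = 1.8 mA.
V_CE = V_CC − I_C·R_C − I_E·R_E = 9 − 1.78×0.82 − 1.8×1.5 = 4.84 V.
V_CE = 4.84 V > 0.2 V confirms active-region operation.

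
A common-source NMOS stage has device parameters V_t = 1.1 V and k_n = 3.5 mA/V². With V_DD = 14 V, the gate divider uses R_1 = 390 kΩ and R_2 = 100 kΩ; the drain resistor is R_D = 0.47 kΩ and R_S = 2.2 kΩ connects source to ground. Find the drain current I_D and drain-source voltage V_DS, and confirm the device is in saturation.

I_D ≈ 0.55 mA, V_DS ≈ 13 V

V_G = V_DD·R_2/(R_1+R_2) = 14×100/490 = 2.86 V.
Assume saturation: I_D = (k_n/2)(V_GS − V_t)² with V_GS = V_G − I_D·R_S = 2.86 − 2.2·I_D.
Substituting gives 8.47·I_D² − 14.5·I_D + 5.4 = 0, with roots I_D = 0.545 or 1.17 mA.
The root I_D = 1.17 mA gives V_GS = 0.282 V ≤ V_t, so take I_D = 0.545 mA.
Then V_GS = 1.66 V and V_DS = V_DD − I_D(R_D+R_S) = 14 − 0.545×2.67 = 12.5 V.
Saturation requires V_DS ≥ V_GS − V_t = 0.558 V; 12.5 ≥ 0.558 ✓.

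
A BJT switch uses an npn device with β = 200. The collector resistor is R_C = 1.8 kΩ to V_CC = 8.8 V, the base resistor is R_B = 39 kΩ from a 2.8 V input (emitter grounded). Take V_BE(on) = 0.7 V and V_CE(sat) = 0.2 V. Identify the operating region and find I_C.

Assume active: I_B = (2.8 − 0.7)/39 = 0.0538 mA, giving I_C = β·I_B = 10.8 mA.
But then V_CE = 8.8 − 10.8×1.8 = -10.6 V < V_CE(sat) = 0.2 V — impossible in the active region.
So the transistor is saturated. With V_CE = 0.2 V, I_C = (V_CC − 0.2)/R_C = 8.6/1.8 = 4.78 mA.
Check: β·I_B = 10.8 mA > I_C = 4.78 mA, confirming saturation.

saturation; I_C ≈ 4.8 mA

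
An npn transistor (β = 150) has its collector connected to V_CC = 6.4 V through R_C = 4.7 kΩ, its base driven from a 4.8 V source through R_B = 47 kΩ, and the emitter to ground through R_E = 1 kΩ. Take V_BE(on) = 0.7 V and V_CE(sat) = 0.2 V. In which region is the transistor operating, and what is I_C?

saturation; I_C ≈ 1.1 mA

Assume active: I_B = (4.8 − 0.7)/(47 + 151×1) = 0.0207 mA, I_C = β·I_B = 3.11 mA.
Then V_CE = 6.4 − 3.11×4.7 − 3.13×1 = -11.3 V < 0.2 V — the active assumption fails.
Re-solve with V_CE = 0.2 V. KCL at the emitter: V_E/R_E = (V_BB−0.7−V_E)/R_B + (V_CC−0.2−V_E)/R_C, giving V_E = 1.14 V.
I_C = (V_CC − 0.2 − V_E)/R_C = (6.2 − 1.14)/4.7 = 1.08 mA.
Check: I_B = (4.1 − 1.14)/47 = 0.063 mA, and β·I_B = 9.45 mA > I_C, confirming saturation.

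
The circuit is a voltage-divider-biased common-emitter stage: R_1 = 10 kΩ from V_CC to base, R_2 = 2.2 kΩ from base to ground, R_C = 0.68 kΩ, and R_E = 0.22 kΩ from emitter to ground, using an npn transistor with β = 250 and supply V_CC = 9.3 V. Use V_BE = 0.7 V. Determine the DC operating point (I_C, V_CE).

I_C ≈ 4.3 mA, V_CE ≈ 5.4 V

Thevenize the base divider: V_Th = V_CC·R_2/(R_1+R_2) = 9.3×2.2/12.2 = 1.68 V, R_Th = R_1‖R_2 = 1.8 kΩ.
Base-emitter loop: V_Th = I_B·R_Th + V_BE + (β+1)I_B·R_E, so I_B = (1.68 − 0.7) / (1.8 + 251×0.22) = 0.0171 mA.
I_C = β·I_B = 250×0.0171 = 4.28 mA, and I_E = (β+1)I_B = 4.3 mA.
V_CE = V_CC − I_C·R_C − I_E·R_E = 9.3 − 4.28×0.68 − 4.3×0.22 = 5.44 V.
V_CE = 5.44 V > 0.2 V confirms active-region operation.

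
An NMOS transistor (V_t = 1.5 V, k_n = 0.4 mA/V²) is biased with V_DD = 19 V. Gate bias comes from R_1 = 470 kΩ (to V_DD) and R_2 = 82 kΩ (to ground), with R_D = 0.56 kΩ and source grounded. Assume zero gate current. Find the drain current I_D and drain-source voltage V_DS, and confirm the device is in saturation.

V_G = V_DD·R_2/(R_1+R_2) = 19×82/552 = 2.82 V. With the source grounded, V_GS = V_G = 2.82 V.
Assume saturation: I_D = (k_n/2)(V_GS − V_t)² = (0.4/2)×(2.82 − 1.5)² = 0.2×1.32² = 0.35 mA.
V_DS = V_DD − I_D·R_D = 19 − 0.35×0.56 = 18.8 V.
Saturation requires V_DS ≥ V_GS − V_t = 1.32 V; 18.8 ≥ 1.32 ✓.

I_D ≈ 0.35 mA, V_DS ≈ 19 V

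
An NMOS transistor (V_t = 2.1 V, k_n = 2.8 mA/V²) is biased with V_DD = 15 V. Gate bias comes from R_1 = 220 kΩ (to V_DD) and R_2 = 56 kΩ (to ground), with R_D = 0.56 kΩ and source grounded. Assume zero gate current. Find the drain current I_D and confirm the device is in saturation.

I_D ≈ 1.2 mA

V_G = V_DD·R_2/(R_1+R_2) = 15×56/276 = 3.04 V. With the source grounded, V_GS = V_G = 3.04 V.
Assume saturation: I_D = (k_n/2)(V_GS − V_t)² = (2.8/2)×(3.04 − 2.1)² = 1.4×0.943² = 1.25 mA.
V_DS = V_DD − I_D·R_D = 15 − 1.25×0.56 = 14.3 V.
Saturation requires V_DS ≥ V_GS − V_t = 0.943 V; 14.3 ≥ 0.943 ✓.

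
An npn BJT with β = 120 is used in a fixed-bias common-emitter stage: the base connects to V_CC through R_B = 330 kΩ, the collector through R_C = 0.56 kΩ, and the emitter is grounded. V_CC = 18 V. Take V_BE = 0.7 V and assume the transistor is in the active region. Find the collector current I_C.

Base loop: V_CC = I_B·R_B + V_BE, so I_B = (18 − 0.7)/330 kΩ = 0.0524 mA.
In the active region I_C = β·I_B = 120 × 0.0524 = 6.29 mA.
Collector loop: V_CE = V_CC − I_C·R_C = 18 − 6.29×0.56 = 14.5 V.
Since V_CE = 14.5 V > V_CE(sat) ≈ 0.2 V, the transistor is in the active region as assumed.

I_C ≈ 6.3 mA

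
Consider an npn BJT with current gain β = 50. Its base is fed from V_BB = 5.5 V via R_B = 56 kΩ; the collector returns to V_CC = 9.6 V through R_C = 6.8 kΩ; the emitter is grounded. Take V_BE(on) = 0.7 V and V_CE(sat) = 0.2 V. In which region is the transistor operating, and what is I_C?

Assume active: I_B = (5.5 − 0.7)/56 = 0.0857 mA, giving I_C = β·I_B = 4.29 mA.
But then V_CE = 9.6 − 4.29×6.8 = -19.5 V < V_CE(sat) = 0.2 V — impossible in the active region.
So the transistor is saturated. With V_CE = 0.2 V, I_C = (V_CC − 0.2)/R_C = 9.4/6.8 = 1.38 mA.
Check: β·I_B = 4.29 mA > I_C = 1.38 mA, confirming saturation.

saturation; I_C ≈ 1.4 mA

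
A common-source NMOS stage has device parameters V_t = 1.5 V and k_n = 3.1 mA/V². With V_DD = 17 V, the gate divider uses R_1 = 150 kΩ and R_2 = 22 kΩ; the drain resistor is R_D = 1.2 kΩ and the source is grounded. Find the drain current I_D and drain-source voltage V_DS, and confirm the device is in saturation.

V_G = V_DD·R_2/(R_1+R_2) = 17×22/172 = 2.17 V. With the source grounded, V_GS = V_G = 2.17 V.
Assume saturation: I_D = (k_n/2)(V_GS − V_t)² = (3.1/2)×(2.17 − 1.5)² = 1.55×0.674² = 0.705 mA.
V_DS = V_DD − I_D·R_D = 17 − 0.705×1.2 = 16.2 V.
Saturation requires V_DS ≥ V_GS − V_t = 0.674 V; 16.2 ≥ 0.674 ✓.

I_D ≈ 0.71 mA, V_DS ≈ 16 V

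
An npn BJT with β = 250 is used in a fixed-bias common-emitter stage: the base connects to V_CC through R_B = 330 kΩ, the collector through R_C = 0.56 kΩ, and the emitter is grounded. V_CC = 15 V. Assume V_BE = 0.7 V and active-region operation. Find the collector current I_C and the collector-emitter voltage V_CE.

Base loop: V_CC = I_B·R_B + V_BE, so I_B = (15 − 0.7)/330 kΩ = 0.0433 mA.
In the active region I_C = β·I_B = 250 × 0.0433 = 10.8 mA.
Collector loop: V_CE = V_CC − I_C·R_C = 15 − 10.8×0.56 = 8.93 V.
Since V_CE = 8.93 V > V_CE(sat) ≈ 0.2 V, the transistor is in the active region as assumed.

I_C ≈ 11 mA, V_CE ≈ 8.9 V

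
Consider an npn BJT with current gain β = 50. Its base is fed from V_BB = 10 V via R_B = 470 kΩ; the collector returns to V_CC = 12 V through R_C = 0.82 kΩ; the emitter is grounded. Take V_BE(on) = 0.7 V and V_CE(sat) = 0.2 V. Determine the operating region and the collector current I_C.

Assume active. Base-emitter loop: I_B = (V_BB − V_BE)/R_B = (10 − 0.7)/470 = 0.0198 mA.
I_C = β·I_B = 50×0.0198 = 0.989 mA.
V_CE = V_CC − I_C·R_C = 12 − 0.989×0.82 = 11.2 V > V_CE(sat), so the active-region assumption holds.

active; I_C ≈ 0.99 mA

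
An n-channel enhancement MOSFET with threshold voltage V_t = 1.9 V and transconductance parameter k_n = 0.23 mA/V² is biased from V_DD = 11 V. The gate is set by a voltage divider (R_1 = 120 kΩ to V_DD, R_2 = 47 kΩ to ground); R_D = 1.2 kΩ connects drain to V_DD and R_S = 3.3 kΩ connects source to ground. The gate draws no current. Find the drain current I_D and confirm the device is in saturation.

V_G = V_DD·R_2/(R_1+R_2) = 11×47/167 = 3.1 V.
Assume saturation: I_D = (k_n/2)(V_GS − V_t)² with V_GS = V_G − I_D·R_S = 3.1 − 3.3·I_D.
Substituting gives 1.25·I_D² − 1.91·I_D + 0.164 = 0, with roots I_D = 0.0917 or 1.43 mA.
The root I_D = 1.43 mA gives V_GS = -1.63 V ≤ V_t, so take I_D = 0.0917 mA.
Then V_GS = 2.79 V and V_DS = V_DD − I_D(R_D+R_S) = 11 − 0.0917×4.5 = 10.6 V.
Saturation requires V_DS ≥ V_GS − V_t = 0.893 V; 10.6 ≥ 0.893 ✓.

I_D ≈ 0.092 mA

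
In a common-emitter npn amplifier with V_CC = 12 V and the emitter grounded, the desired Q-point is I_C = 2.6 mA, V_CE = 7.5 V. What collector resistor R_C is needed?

Collector loop: V_CC = I_C·R_C + V_CE.
R_C = (V_CC − V_CE)/I_C = (12 − 7.5)/2.6 = 1.73 kΩ.

R_C ≈ 1.7 kΩ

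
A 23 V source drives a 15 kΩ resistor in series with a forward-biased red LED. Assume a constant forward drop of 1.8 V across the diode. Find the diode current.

KVL around the loop: 23 = V_D + I·R = 1.8 + I × 15 kΩ.
So I = (23 − 1.8) / 15 kΩ = 21.2 / 15 = 1.41 mA.

I ≈ 1.4 mA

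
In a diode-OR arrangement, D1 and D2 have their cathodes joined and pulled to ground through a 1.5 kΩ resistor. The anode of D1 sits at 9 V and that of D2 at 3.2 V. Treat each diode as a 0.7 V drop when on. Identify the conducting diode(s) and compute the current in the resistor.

Assume both conduct. Then node N would need to be at both 9−0.7 = 8.3 V and 3.2−0.7 = 2.5 V, which is impossible.
Assume only D1 conducts: V_N = 9 − 0.7 = 8.3 V, so I_R = 8.3/1.5 = 5.53 mA.
Check D2: its anode-to-cathode voltage is 3.2 − 8.3 = -5.1 V < 0.7 V, so it is off. The assumption is consistent.

Only D1 conducts; I_R ≈ 5.5 mA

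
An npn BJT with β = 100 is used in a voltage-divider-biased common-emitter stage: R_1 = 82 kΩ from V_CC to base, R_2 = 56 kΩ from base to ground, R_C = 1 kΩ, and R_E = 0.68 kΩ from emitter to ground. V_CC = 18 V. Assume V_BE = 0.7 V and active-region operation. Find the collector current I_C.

I_C ≈ 6.5 mA

Thevenize the base divider: V_Th = V_CC·R_2/(R_1+R_2) = 18×56/138 = 7.3 V, R_Th = R_1‖R_2 = 33.3 kΩ.
Base-emitter loop: V_Th = I_B·R_Th + V_BE + (β+1)I_B·R_E, so I_B = (7.3 − 0.7) / (33.3 + 101×0.68) = 0.0648 mA.
I_C = β·I_B = 100×0.0648 = 6.48 mA, and I_E = (β+1)I_B = 6.54 mA.
V_CE = V_CC − I_C·R_C − I_E·R_E = 18 − 6.48×1 − 6.54×0.68 = 7.07 V.
V_CE = 7.07 V > 0.2 V confirms active-region operation.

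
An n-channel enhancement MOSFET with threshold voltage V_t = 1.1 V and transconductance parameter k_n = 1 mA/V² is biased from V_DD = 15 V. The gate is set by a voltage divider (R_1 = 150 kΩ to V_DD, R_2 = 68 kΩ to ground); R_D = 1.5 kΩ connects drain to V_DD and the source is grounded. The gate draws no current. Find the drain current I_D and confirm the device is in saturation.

I_D ≈ 6.4 mA

V_G = V_DD·R_2/(R_1+R_2) = 15×68/218 = 4.68 V. With the source grounded, V_GS = V_G = 4.68 V.
Assume saturation: I_D = (k_n/2)(V_GS − V_t)² = (1/2)×(4.68 − 1.1)² = 0.5×3.58² = 6.4 mA.
V_DS = V_DD − I_D·R_D = 15 − 6.4×1.5 = 5.39 V.
Saturation requires V_DS ≥ V_GS − V_t = 3.58 V; 5.39 ≥ 3.58 ✓.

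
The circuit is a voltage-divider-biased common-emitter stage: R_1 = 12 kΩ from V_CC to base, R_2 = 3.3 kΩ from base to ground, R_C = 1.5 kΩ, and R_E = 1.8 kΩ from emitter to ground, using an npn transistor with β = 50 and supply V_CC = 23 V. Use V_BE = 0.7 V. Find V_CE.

Thevenize the base divider: V_Th = V_CC·R_2/(R_1+R_2) = 23×3.3/15.3 = 4.96 V, R_Th = R_1‖R_2 = 2.59 kΩ.
Base-emitter loop: V_Th = I_B·R_Th + V_BE + (β+1)I_B·R_E, so I_B = (4.96 − 0.7) / (2.59 + 51×1.8) = 0.0451 mA.
I_C = β·I_B = 50×0.0451 = 2.26 mA, and I_E = (β+1)I_B = 2.3 mA.
V_CE = V_CC − I_C·R_C − I_E·R_E = 23 − 2.26×1.5 − 2.3×1.8 = 15.5 V.
V_CE = 15.5 V > 0.2 V confirms active-region operation.

V_CE ≈ 15 V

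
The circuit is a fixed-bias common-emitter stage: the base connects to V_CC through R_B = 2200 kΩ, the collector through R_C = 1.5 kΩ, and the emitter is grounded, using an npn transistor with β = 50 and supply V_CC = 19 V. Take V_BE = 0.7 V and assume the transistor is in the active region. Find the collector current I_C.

Base loop: V_CC = I_B·R_B + V_BE, so I_B = (19 − 0.7)/2200 kΩ = 0.00832 mA.
In the active region I_C = β·I_B = 50 × 0.00832 = 0.416 mA.
Collector loop: V_CE = V_CC − I_C·R_C = 19 − 0.416×1.5 = 18.4 V.
Since V_CE = 18.4 V > V_CE(sat) ≈ 0.2 V, the transistor is in the active region as assumed.

I_C ≈ 0.42 mA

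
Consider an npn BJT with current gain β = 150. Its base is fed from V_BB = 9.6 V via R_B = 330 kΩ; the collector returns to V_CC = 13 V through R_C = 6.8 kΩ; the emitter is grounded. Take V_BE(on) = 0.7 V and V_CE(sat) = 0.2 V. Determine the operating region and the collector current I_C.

saturation; I_C ≈ 1.9 mA

Assume active: I_B = (9.6 − 0.7)/330 = 0.027 mA, giving I_C = β·I_B = 4.05 mA.
But then V_CE = 13 − 4.05×6.8 = -14.5 V < V_CE(sat) = 0.2 V — impossible in the active region.
So the transistor is saturated. With V_CE = 0.2 V, I_C = (V_CC − 0.2)/R_C = 12.8/6.8 = 1.88 mA.
Check: β·I_B = 4.05 mA > I_C = 1.88 mA, confirming saturation.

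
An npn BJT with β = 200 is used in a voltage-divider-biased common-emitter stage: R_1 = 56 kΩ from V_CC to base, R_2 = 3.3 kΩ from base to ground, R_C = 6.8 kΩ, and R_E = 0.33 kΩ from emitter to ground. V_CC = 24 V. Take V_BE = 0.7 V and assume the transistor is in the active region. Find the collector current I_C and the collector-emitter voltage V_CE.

Thevenize the base divider: V_Th = V_CC·R_2/(R_1+R_2) = 24×3.3/59.3 = 1.34 V, R_Th = R_1‖R_2 = 3.12 kΩ.
Base-emitter loop: V_Th = I_B·R_Th + V_BE + (β+1)I_B·R_E, so I_B = (1.34 − 0.7) / (3.12 + 201×0.33) = 0.00915 mA.
I_C = β·I_B = 200×0.00915 = 1.83 mA, and I_E = (β+1)I_B = 1.84 mA.
V_CE = V_CC − I_C·R_C − I_E·R_E = 24 − 1.83×6.8 − 1.84×0.33 = 10.9 V.
V_CE = 10.9 V > 0.2 V confirms active-region operation.

I_C ≈ 1.8 mA, V_CE ≈ 11 V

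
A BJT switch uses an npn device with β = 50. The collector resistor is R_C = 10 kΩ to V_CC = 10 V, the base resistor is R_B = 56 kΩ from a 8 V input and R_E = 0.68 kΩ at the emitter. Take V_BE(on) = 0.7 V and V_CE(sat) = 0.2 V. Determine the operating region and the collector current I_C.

saturation; I_C ≈ 0.91 mA

Assume active: I_B = (8 − 0.7)/(56 + 51×0.68) = 0.0805 mA, I_C = β·I_B = 4.03 mA.
Then V_CE = 10 − 4.03×10 − 4.11×0.68 = -33 V < 0.2 V — the active assumption fails.
Re-solve with V_CE = 0.2 V. KCL at the emitter: V_E/R_E = (V_BB−0.7−V_E)/R_B + (V_CC−0.2−V_E)/R_C, giving V_E = 0.699 V.
I_C = (V_CC − 0.2 − V_E)/R_C = (9.8 − 0.699)/10 = 0.91 mA.
Check: I_B = (7.3 − 0.699)/56 = 0.118 mA, and β·I_B = 5.89 mA > I_C, confirming saturation.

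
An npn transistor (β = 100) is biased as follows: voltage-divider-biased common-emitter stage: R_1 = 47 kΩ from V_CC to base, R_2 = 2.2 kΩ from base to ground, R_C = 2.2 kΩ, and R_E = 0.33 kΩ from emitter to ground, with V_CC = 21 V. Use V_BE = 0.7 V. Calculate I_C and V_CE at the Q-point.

Thevenize the base divider: V_Th = V_CC·R_2/(R_1+R_2) = 21×2.2/49.2 = 0.939 V, R_Th = R_1‖R_2 = 2.1 kΩ.
Base-emitter loop: V_Th = I_B·R_Th + V_BE + (β+1)I_B·R_E, so I_B = (0.939 − 0.7) / (2.1 + 101×0.33) = 0.00675 mA.
I_C = β·I_B = 100×0.00675 = 0.675 mA, and I_E = (β+1)I_B = 0.681 mA.
V_CE = V_CC − I_C·R_C − I_E·R_E = 21 − 0.675×2.2 − 0.681×0.33 = 19.3 V.
V_CE = 19.3 V > 0.2 V confirms active-region operation.

I_C ≈ 0.67 mA, V_CE ≈ 19 V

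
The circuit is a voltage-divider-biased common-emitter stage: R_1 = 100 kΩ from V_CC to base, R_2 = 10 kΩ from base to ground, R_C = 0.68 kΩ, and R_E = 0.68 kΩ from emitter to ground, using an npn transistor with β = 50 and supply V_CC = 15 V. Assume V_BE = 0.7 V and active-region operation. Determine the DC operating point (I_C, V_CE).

Thevenize the base divider: V_Th = V_CC·R_2/(R_1+R_2) = 15×10/110 = 1.36 V, R_Th = R_1‖R_2 = 9.09 kΩ.
Base-emitter loop: V_Th = I_B·R_Th + V_BE + (β+1)I_B·R_E, so I_B = (1.36 − 0.7) / (9.09 + 51×0.68) = 0.0152 mA.
I_C = β·I_B = 50×0.0152 = 0.758 mA, and I_E = (β+1)I_B = 0.773 mA.
V_CE = V_CC − I_C·R_C − I_E·R_E = 15 − 0.758×0.68 − 0.773×0.68 = 14 V.
V_CE = 14 V > 0.2 V confirms active-region operation.

I_C ≈ 0.76 mA, V_CE ≈ 14 V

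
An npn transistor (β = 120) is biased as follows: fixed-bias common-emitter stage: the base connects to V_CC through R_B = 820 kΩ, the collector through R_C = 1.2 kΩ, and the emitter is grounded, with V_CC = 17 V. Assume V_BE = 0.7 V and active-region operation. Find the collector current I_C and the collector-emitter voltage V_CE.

Base loop: V_CC = I_B·R_B + V_BE, so I_B = (17 − 0.7)/820 kΩ = 0.0199 mA.
In the active region I_C = β·I_B = 120 × 0.0199 = 2.39 mA.
Collector loop: V_CE = V_CC − I_C·R_C = 17 − 2.39×1.2 = 14.1 V.
Since V_CE = 14.1 V > V_CE(sat) ≈ 0.2 V, the transistor is in the active region as assumed.

I_C ≈ 2.4 mA, V_CE ≈ 14 V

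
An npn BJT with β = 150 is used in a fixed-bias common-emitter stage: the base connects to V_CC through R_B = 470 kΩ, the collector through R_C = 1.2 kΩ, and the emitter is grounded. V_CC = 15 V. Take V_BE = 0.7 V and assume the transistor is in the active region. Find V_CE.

Base loop: V_CC = I_B·R_B + V_BE, so I_B = (15 − 0.7)/470 kΩ = 0.0304 mA.
In the active region I_C = β·I_B = 150 × 0.0304 = 4.56 mA.
Collector loop: V_CE = V_CC − I_C·R_C = 15 − 4.56×1.2 = 9.52 V.
Since V_CE = 9.52 V > V_CE(sat) ≈ 0.2 V, the transistor is in the active region as assumed.

V_CE ≈ 9.5 V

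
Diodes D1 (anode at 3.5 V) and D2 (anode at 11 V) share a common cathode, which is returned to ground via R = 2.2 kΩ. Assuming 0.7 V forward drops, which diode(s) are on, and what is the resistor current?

Assume both conduct. Then node N would need to be at both 3.5−0.7 = 2.8 V and 11−0.7 = 10.3 V, which is impossible.
Assume only D2 conducts: V_N = 11 − 0.7 = 10.3 V, so I_R = 10.3/2.2 = 4.68 mA.
Check D1: its anode-to-cathode voltage is 3.5 − 10.3 = -6.8 V < 0.7 V, so it is off. The assumption is consistent.

Only D2 conducts; I_R ≈ 4.7 mA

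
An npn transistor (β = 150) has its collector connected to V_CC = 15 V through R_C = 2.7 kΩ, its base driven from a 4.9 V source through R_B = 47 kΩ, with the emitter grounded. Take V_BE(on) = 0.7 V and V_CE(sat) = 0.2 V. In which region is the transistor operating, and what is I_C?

Assume active: I_B = (4.9 − 0.7)/47 = 0.0894 mA, giving I_C = β·I_B = 13.4 mA.
But then V_CE = 15 − 13.4×2.7 = -21.2 V < V_CE(sat) = 0.2 V — impossible in the active region.
So the transistor is saturated. With V_CE = 0.2 V, I_C = (V_CC − 0.2)/R_C = 14.8/2.7 = 5.48 mA.
Check: β·I_B = 13.4 mA > I_C = 5.48 mA, confirming saturation.

saturation; I_C ≈ 5.5 mA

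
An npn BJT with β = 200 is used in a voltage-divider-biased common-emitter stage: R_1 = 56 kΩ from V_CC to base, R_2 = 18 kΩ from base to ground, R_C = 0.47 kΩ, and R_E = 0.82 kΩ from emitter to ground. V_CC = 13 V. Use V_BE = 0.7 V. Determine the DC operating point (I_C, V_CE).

Thevenize the base divider: V_Th = V_CC·R_2/(R_1+R_2) = 13×18/74 = 3.16 V, R_Th = R_1‖R_2 = 13.6 kΩ.
Base-emitter loop: V_Th = I_B·R_Th + V_BE + (β+1)I_B·R_E, so I_B = (3.16 − 0.7) / (13.6 + 201×0.82) = 0.0138 mA.
I_C = β·I_B = 200×0.0138 = 2.76 mA, and I_E = (β+1)I_B = 2.77 mA.
V_CE = V_CC − I_C·R_C − I_E·R_E = 13 − 2.76×0.47 − 2.77×0.82 = 9.43 V.
V_CE = 9.43 V > 0.2 V confirms active-region operation.

I_C ≈ 2.8 mA, V_CE ≈ 9.4 V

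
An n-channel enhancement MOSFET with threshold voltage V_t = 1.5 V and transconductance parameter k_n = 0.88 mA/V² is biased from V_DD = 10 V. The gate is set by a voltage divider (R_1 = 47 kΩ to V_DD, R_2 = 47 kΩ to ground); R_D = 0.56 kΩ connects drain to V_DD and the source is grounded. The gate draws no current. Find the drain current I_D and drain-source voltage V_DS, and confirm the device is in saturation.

V_G = V_DD·R_2/(R_1+R_2) = 10×47/94 = 5 V. With the source grounded, V_GS = V_G = 5 V.
Assume saturation: I_D = (k_n/2)(V_GS − V_t)² = (0.88/2)×(5 − 1.5)² = 0.44×3.5² = 5.39 mA.
V_DS = V_DD − I_D·R_D = 10 − 5.39×0.56 = 6.98 V.
Saturation requires V_DS ≥ V_GS − V_t = 3.5 V; 6.98 ≥ 3.5 ✓.

I_D ≈ 5.4 mA, V_DS ≈ 7 V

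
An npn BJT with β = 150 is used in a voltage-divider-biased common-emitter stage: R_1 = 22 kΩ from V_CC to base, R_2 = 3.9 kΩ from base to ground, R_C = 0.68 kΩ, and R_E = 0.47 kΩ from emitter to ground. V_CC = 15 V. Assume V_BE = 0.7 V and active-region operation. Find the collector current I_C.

Thevenize the base divider: V_Th = V_CC·R_2/(R_1+R_2) = 15×3.9/25.9 = 2.26 V, R_Th = R_1‖R_2 = 3.31 kΩ.
Base-emitter loop: V_Th = I_B·R_Th + V_BE + (β+1)I_B·R_E, so I_B = (2.26 − 0.7) / (3.31 + 151×0.47) = 0.021 mA.
I_C = β·I_B = 150×0.021 = 3.15 mA, and I_E = (β+1)I_B = 3.17 mA.
V_CE = V_CC − I_C·R_C − I_E·R_E = 15 − 3.15×0.68 − 3.17×0.47 = 11.4 V.
V_CE = 11.4 V > 0.2 V confirms active-region operation.

I_C ≈ 3.1 mA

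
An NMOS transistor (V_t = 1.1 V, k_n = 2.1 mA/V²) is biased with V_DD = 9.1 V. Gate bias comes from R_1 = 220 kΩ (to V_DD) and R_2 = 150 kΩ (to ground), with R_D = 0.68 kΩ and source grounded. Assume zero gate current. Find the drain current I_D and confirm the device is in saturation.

V_G = V_DD·R_2/(R_1+R_2) = 9.1×150/370 = 3.69 V. With the source grounded, V_GS = V_G = 3.69 V.
Assume saturation: I_D = (k_n/2)(V_GS − V_t)² = (2.1/2)×(3.69 − 1.1)² = 1.05×2.59² = 7.04 mA.
V_DS = V_DD − I_D·R_D = 9.1 − 7.04×0.68 = 4.31 V.
Saturation requires V_DS ≥ V_GS − V_t = 2.59 V; 4.31 ≥ 2.59 ✓.

I_D ≈ 7 mA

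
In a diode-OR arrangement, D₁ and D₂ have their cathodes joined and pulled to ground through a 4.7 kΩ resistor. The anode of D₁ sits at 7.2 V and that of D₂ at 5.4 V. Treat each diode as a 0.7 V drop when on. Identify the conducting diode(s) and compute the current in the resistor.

Only D₁ conducts; I_R ≈ 1.4 mA

Assume both conduct. Then node N would need to be at both 7.2−0.7 = 6.5 V and 5.4−0.7 = 4.7 V, which is impossible.
Assume only D₁ conducts: V_N = 7.2 − 0.7 = 6.5 V, so I_R = 6.5/4.7 = 1.38 mA.
Check D₂: its anode-to-cathode voltage is 5.4 − 6.5 = -1.1 V < 0.7 V, so it is off. The assumption is consistent.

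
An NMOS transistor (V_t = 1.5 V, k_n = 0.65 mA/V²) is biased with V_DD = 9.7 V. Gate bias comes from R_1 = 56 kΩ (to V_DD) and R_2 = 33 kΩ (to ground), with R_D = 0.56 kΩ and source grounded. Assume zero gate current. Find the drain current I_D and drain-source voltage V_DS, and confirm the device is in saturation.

V_G = V_DD·R_2/(R_1+R_2) = 9.7×33/89 = 3.6 V. With the source grounded, V_GS = V_G = 3.6 V.
Assume saturation: I_D = (k_n/2)(V_GS − V_t)² = (0.65/2)×(3.6 − 1.5)² = 0.325×2.1² = 1.43 mA.
V_DS = V_DD − I_D·R_D = 9.7 − 1.43×0.56 = 8.9 V.
Saturation requires V_DS ≥ V_GS − V_t = 2.1 V; 8.9 ≥ 2.1 ✓.

I_D ≈ 1.4 mA, V_DS ≈ 8.9 V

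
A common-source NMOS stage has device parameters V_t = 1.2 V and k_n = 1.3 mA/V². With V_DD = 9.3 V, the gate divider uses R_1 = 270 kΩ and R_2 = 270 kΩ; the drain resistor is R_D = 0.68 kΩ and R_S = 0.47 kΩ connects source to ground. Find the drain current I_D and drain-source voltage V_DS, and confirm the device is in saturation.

I_D ≈ 2.9 mA, V_DS ≈ 6 V

V_G = V_DD·R_2/(R_1+R_2) = 9.3×270/540 = 4.65 V.
Assume saturation: I_D = (k_n/2)(V_GS − V_t)² with V_GS = V_G − I_D·R_S = 4.65 − 0.47·I_D.
Substituting gives 0.144·I_D² − 3.11·I_D + 7.74 = 0, with roots I_D = 2.87 or 18.8 mA.
The root I_D = 18.8 mA gives V_GS = -4.17 V ≤ V_t, so take I_D = 2.87 mA.
Then V_GS = 3.3 V and V_DS = V_DD − I_D(R_D+R_S) = 9.3 − 2.87×1.15 = 6 V.
Saturation requires V_DS ≥ V_GS − V_t = 2.1 V; 6 ≥ 2.1 ✓.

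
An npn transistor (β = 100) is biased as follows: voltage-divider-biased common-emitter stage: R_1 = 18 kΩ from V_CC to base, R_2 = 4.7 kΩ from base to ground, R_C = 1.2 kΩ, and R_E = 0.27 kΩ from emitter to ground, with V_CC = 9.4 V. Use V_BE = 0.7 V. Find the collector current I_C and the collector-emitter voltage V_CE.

Thevenize the base divider: V_Th = V_CC·R_2/(R_1+R_2) = 9.4×4.7/22.7 = 1.95 V, R_Th = R_1‖R_2 = 3.73 kΩ.
Base-emitter loop: V_Th = I_B·R_Th + V_BE + (β+1)I_B·R_E, so I_B = (1.95 − 0.7) / (3.73 + 101×0.27) = 0.0402 mA.
I_C = β·I_B = 100×0.0402 = 4.02 mA, and I_E = (β+1)I_B = 4.06 mA.
V_CE = V_CC − I_C·R_C − I_E·R_E = 9.4 − 4.02×1.2 − 4.06×0.27 = 3.48 V.
V_CE = 3.48 V > 0.2 V confirms active-region operation.

I_C ≈ 4 mA, V_CE ≈ 3.5 V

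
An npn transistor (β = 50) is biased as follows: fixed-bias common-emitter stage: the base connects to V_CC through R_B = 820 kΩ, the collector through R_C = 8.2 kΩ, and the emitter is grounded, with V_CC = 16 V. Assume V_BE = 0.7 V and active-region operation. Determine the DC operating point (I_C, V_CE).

Base loop: V_CC = I_B·R_B + V_BE, so I_B = (16 − 0.7)/820 kΩ = 0.0187 mA.
In the active region I_C = β·I_B = 50 × 0.0187 = 0.933 mA.
Collector loop: V_CE = V_CC − I_C·R_C = 16 − 0.933×8.2 = 8.35 V.
Since V_CE = 8.35 V > V_CE(sat) ≈ 0.2 V, the transistor is in the active region as assumed.

I_C ≈ 0.93 mA, V_CE ≈ 8.4 V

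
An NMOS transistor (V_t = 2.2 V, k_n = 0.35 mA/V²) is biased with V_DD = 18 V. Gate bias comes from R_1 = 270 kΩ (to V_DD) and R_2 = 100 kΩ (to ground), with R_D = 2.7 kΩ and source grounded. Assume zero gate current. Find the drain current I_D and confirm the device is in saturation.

I_D ≈ 1.2 mA

V_G = V_DD·R_2/(R_1+R_2) = 18×100/370 = 4.86 V. With the source grounded, V_GS = V_G = 4.86 V.
Assume saturation: I_D = (k_n/2)(V_GS − V_t)² = (0.35/2)×(4.86 − 2.2)² = 0.175×2.66² = 1.24 mA.
V_DS = V_DD − I_D·R_D = 18 − 1.24×2.7 = 14.6 V.
Saturation requires V_DS ≥ V_GS − V_t = 2.66 V; 14.6 ≥ 2.66 ✓.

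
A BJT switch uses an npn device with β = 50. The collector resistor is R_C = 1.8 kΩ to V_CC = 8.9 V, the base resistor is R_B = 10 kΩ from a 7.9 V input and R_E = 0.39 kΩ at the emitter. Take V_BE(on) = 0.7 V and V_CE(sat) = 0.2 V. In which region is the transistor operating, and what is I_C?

saturation; I_C ≈ 3.9 mA

Assume active: I_B = (7.9 − 0.7)/(10 + 51×0.39) = 0.241 mA, I_C = β·I_B = 12 mA.
Then V_CE = 8.9 − 12×1.8 − 12.3×0.39 = -17.6 V < 0.2 V — the active assumption fails.
Re-solve with V_CE = 0.2 V. KCL at the emitter: V_E/R_E = (V_BB−0.7−V_E)/R_B + (V_CC−0.2−V_E)/R_C, giving V_E = 1.72 V.
I_C = (V_CC − 0.2 − V_E)/R_C = (8.7 − 1.72)/1.8 = 3.88 mA.
Check: I_B = (7.2 − 1.72)/10 = 0.548 mA, and β·I_B = 27.4 mA > I_C, confirming saturation.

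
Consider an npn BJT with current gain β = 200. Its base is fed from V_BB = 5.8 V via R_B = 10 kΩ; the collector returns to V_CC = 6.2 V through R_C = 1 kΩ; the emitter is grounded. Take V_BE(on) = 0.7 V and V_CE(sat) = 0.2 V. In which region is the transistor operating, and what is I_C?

saturation; I_C ≈ 6 mA

Assume active: I_B = (5.8 − 0.7)/10 = 0.51 mA, giving I_C = β·I_B = 102 mA.
But then V_CE = 6.2 − 102×1 = -95.8 V < V_CE(sat) = 0.2 V — impossible in the active region.
So the transistor is saturated. With V_CE = 0.2 V, I_C = (V_CC − 0.2)/R_C = 6/1 = 6 mA.
Check: β·I_B = 102 mA > I_C = 6 mA, confirming saturation.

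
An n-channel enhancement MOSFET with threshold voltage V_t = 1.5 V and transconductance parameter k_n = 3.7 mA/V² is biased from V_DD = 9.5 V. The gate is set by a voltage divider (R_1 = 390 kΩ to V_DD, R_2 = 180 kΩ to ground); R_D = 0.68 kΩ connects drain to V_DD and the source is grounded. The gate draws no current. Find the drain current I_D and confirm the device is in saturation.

V_G = V_DD·R_2/(R_1+R_2) = 9.5×180/570 = 3 V. With the source grounded, V_GS = V_G = 3 V.
Assume saturation: I_D = (k_n/2)(V_GS − V_t)² = (3.7/2)×(3 − 1.5)² = 1.85×1.5² = 4.16 mA.
V_DS = V_DD − I_D·R_D = 9.5 − 4.16×0.68 = 6.67 V.
Saturation requires V_DS ≥ V_GS − V_t = 1.5 V; 6.67 ≥ 1.5 ✓.

I_D ≈ 4.2 mA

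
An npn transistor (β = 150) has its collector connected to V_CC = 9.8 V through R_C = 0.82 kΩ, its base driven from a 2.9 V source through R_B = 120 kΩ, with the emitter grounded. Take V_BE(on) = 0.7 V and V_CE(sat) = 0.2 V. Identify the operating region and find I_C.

active; I_C ≈ 2.8 mA

Assume active. Base-emitter loop: I_B = (V_BB − V_BE)/R_B = (2.9 − 0.7)/120 = 0.0183 mA.
I_C = β·I_B = 150×0.0183 = 2.75 mA.
V_CE = V_CC − I_C·R_C = 9.8 − 2.75×0.82 = 7.55 V > V_CE(sat), so the active-region assumption holds.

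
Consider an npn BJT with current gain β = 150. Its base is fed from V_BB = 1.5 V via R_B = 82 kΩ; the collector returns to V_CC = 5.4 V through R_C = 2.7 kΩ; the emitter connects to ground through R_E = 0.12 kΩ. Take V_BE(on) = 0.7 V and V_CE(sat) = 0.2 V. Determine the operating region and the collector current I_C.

Assume active. Base-emitter loop: I_B = (V_BB − V_BE)/(R_B + (β+1)R_E) = (1.5 − 0.7)/(82 + 151×0.12) = 0.00799 mA.
I_C = β·I_B = 150×0.00799 = 1.2 mA.
V_CE = V_CC − I_C·R_C − I_E·R_E = 5.4 − 1.2×2.7 − 1.21×0.12 = 2.02 V > V_CE(sat), so the active-region assumption holds.

active; I_C ≈ 1.2 mA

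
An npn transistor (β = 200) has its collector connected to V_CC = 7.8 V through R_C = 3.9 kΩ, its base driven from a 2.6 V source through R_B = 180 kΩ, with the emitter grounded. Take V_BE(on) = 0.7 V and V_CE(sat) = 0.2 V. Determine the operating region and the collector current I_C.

Assume active: I_B = (2.6 − 0.7)/180 = 0.0106 mA, giving I_C = β·I_B = 2.11 mA.
But then V_CE = 7.8 − 2.11×3.9 = -0.433 V < V_CE(sat) = 0.2 V — impossible in the active region.
So the transistor is saturated. With V_CE = 0.2 V, I_C = (V_CC − 0.2)/R_C = 7.6/3.9 = 1.95 mA.
Check: β·I_B = 2.11 mA > I_C = 1.95 mA, confirming saturation.

saturation; I_C ≈ 1.9 mA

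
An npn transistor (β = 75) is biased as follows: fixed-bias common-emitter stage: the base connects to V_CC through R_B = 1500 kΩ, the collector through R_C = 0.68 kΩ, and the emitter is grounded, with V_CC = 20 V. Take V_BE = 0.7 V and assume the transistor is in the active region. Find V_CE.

Base loop: V_CC = I_B·R_B + V_BE, so I_B = (20 − 0.7)/1500 kΩ = 0.0129 mA.
In the active region I_C = β·I_B = 75 × 0.0129 = 0.965 mA.
Collector loop: V_CE = V_CC − I_C·R_C = 20 − 0.965×0.68 = 19.3 V.
Since V_CE = 19.3 V > V_CE(sat) ≈ 0.2 V, the transistor is in the active region as assumed.

V_CE ≈ 19 V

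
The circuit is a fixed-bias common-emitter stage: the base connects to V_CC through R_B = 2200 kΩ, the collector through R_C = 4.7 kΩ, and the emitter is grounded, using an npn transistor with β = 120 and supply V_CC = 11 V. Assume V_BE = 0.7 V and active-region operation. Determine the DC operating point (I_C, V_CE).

Base loop: V_CC = I_B·R_B + V_BE, so I_B = (11 − 0.7)/2200 kΩ = 0.00468 mA.
In the active region I_C = β·I_B = 120 × 0.00468 = 0.562 mA.
Collector loop: V_CE = V_CC − I_C·R_C = 11 − 0.562×4.7 = 8.36 V.
Since V_CE = 8.36 V > V_CE(sat) ≈ 0.2 V, the transistor is in the active region as assumed.

I_C ≈ 0.56 mA, V_CE ≈ 8.4 V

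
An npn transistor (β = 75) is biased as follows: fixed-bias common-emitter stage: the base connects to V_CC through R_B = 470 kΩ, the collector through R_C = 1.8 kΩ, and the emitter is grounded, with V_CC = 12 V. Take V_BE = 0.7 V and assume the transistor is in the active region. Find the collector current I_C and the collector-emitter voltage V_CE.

Base loop: V_CC = I_B·R_B + V_BE, so I_B = (12 − 0.7)/470 kΩ = 0.024 mA.
In the active region I_C = β·I_B = 75 × 0.024 = 1.8 mA.
Collector loop: V_CE = V_CC − I_C·R_C = 12 − 1.8×1.8 = 8.75 V.
Since V_CE = 8.75 V > V_CE(sat) ≈ 0.2 V, the transistor is in the active region as assumed.

I_C ≈ 1.8 mA, V_CE ≈ 8.8 V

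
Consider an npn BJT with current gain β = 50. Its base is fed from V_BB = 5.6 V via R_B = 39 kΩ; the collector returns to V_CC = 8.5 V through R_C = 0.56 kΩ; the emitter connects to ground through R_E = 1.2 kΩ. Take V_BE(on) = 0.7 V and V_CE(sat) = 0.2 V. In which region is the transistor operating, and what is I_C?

active; I_C ≈ 2.4 mA

Assume active. Base-emitter loop: I_B = (V_BB − V_BE)/(R_B + (β+1)R_E) = (5.6 − 0.7)/(39 + 51×1.2) = 0.0489 mA.
I_C = β·I_B = 50×0.0489 = 2.45 mA.
V_CE = V_CC − I_C·R_C − I_E·R_E = 8.5 − 2.45×0.56 − 2.49×1.2 = 4.14 V > V_CE(sat), so the active-region assumption holds.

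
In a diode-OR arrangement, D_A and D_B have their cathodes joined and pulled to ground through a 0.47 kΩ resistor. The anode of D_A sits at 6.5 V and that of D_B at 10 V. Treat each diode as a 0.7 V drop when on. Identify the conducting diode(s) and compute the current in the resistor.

Assume both conduct. Then node N would need to be at both 6.5−0.7 = 5.8 V and 10−0.7 = 9.3 V, which is impossible.
Assume only D_B conducts: V_N = 10 − 0.7 = 9.3 V, so I_R = 9.3/0.47 = 19.8 mA.
Check D_A: its anode-to-cathode voltage is 6.5 − 9.3 = -2.8 V < 0.7 V, so it is off. The assumption is consistent.

Only D_B conducts; I_R ≈ 20 mA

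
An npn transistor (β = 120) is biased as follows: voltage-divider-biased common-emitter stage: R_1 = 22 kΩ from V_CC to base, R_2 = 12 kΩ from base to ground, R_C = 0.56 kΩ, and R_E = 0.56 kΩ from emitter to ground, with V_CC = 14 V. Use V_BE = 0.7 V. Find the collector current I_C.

I_C ≈ 6.7 mA

Thevenize the base divider: V_Th = V_CC·R_2/(R_1+R_2) = 14×12/34 = 4.94 V, R_Th = R_1‖R_2 = 7.76 kΩ.
Base-emitter loop: V_Th = I_B·R_Th + V_BE + (β+1)I_B·R_E, so I_B = (4.94 − 0.7) / (7.76 + 121×0.56) = 0.0562 mA.
I_C = β·I_B = 120×0.0562 = 6.74 mA, and I_E = (β+1)I_B = 6.79 mA.
V_CE = V_CC − I_C·R_C − I_E·R_E = 14 − 6.74×0.56 − 6.79×0.56 = 6.42 V.
V_CE = 6.42 V > 0.2 V confirms active-region operation.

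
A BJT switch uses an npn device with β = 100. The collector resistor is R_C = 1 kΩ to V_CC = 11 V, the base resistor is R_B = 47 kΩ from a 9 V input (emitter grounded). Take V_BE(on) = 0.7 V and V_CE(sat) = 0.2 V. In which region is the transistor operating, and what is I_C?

saturation; I_C ≈ 11 mA

Assume active: I_B = (9 − 0.7)/47 = 0.177 mA, giving I_C = β·I_B = 17.7 mA.
But then V_CE = 11 − 17.7×1 = -6.66 V < V_CE(sat) = 0.2 V — impossible in the active region.
So the transistor is saturated. With V_CE = 0.2 V, I_C = (V_CC − 0.2)/R_C = 10.8/1 = 10.8 mA.
Check: β·I_B = 17.7 mA > I_C = 10.8 mA, confirming saturation.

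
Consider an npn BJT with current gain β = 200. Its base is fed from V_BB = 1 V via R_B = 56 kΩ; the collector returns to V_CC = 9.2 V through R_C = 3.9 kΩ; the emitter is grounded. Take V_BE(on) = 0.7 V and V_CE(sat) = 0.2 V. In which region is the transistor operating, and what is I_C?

Assume active. Base-emitter loop: I_B = (V_BB − V_BE)/R_B = (1 − 0.7)/56 = 0.00536 mA.
I_C = β·I_B = 200×0.00536 = 1.07 mA.
V_CE = V_CC − I_C·R_C = 9.2 − 1.07×3.9 = 5.02 V > V_CE(sat), so the active-region assumption holds.

active; I_C ≈ 1.1 mA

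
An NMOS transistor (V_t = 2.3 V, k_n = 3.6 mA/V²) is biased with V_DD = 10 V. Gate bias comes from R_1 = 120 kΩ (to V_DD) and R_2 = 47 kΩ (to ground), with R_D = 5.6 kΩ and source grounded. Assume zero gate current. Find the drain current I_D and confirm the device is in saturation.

I_D ≈ 0.48 mA

V_G = V_DD·R_2/(R_1+R_2) = 10×47/167 = 2.81 V. With the source grounded, V_GS = V_G = 2.81 V.
Assume saturation: I_D = (k_n/2)(V_GS − V_t)² = (3.6/2)×(2.81 − 2.3)² = 1.8×0.514² = 0.476 mA.
V_DS = V_DD − I_D·R_D = 10 − 0.476×5.6 = 7.33 V.
Saturation requires V_DS ≥ V_GS − V_t = 0.514 V; 7.33 ≥ 0.514 ✓.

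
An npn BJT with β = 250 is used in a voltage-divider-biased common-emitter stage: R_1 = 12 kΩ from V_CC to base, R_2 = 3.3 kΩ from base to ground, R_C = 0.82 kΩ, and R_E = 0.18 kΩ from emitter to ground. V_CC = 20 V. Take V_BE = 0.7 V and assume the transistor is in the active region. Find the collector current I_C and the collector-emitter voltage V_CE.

Thevenize the base divider: V_Th = V_CC·R_2/(R_1+R_2) = 20×3.3/15.3 = 4.31 V, R_Th = R_1‖R_2 = 2.59 kΩ.
Base-emitter loop: V_Th = I_B·R_Th + V_BE + (β+1)I_B·R_E, so I_B = (4.31 − 0.7) / (2.59 + 251×0.18) = 0.0757 mA.
I_C = β·I_B = 250×0.0757 = 18.9 mA, and I_E = (β+1)I_B = 19 mA.
V_CE = V_CC − I_C·R_C − I_E·R_E = 20 − 18.9×0.82 − 19×0.18 = 1.07 V.
V_CE = 1.07 V > 0.2 V confirms active-region operation.

I_C ≈ 19 mA, V_CE ≈ 1.1 V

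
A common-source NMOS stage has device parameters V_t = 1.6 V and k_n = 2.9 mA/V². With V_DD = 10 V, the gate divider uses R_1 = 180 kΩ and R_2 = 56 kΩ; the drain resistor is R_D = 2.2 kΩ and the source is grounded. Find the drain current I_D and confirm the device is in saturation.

V_G = V_DD·R_2/(R_1+R_2) = 10×56/236 = 2.37 V. With the source grounded, V_GS = V_G = 2.37 V.
Assume saturation: I_D = (k_n/2)(V_GS − V_t)² = (2.9/2)×(2.37 − 1.6)² = 1.45×0.773² = 0.866 mA.
V_DS = V_DD − I_D·R_D = 10 − 0.866×2.2 = 8.09 V.
Saturation requires V_DS ≥ V_GS − V_t = 0.773 V; 8.09 ≥ 0.773 ✓.

I_D ≈ 0.87 mA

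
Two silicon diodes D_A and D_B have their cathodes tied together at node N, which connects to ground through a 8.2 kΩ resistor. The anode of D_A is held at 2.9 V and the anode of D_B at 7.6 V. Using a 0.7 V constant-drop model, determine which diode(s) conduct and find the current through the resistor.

Only D_B conducts; I_R ≈ 0.84 mA

Assume both conduct. Then node N would need to be at both 2.9−0.7 = 2.2 V and 7.6−0.7 = 6.9 V, which is impossible.
Assume only D_B conducts: V_N = 7.6 − 0.7 = 6.9 V, so I_R = 6.9/8.2 = 0.841 mA.
Check D_A: its anode-to-cathode voltage is 2.9 − 6.9 = -4 V < 0.7 V, so it is off. The assumption is consistent.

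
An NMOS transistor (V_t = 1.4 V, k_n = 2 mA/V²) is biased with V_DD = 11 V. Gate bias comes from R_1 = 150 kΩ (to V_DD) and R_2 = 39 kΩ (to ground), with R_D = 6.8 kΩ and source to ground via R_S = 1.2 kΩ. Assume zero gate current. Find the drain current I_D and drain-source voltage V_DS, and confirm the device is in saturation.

I_D ≈ 0.28 mA, V_DS ≈ 8.7 V

V_G = V_DD·R_2/(R_1+R_2) = 11×39/189 = 2.27 V.
Assume saturation: I_D = (k_n/2)(V_GS − V_t)² with V_GS = V_G − I_D·R_S = 2.27 − 1.2·I_D.
Substituting gives 1.44·I_D² − 3.09·I_D + 0.757 = 0, with roots I_D = 0.282 or 1.86 mA.
The root I_D = 1.86 mA gives V_GS = 0.0355 V ≤ V_t, so take I_D = 0.282 mA.
Then V_GS = 1.93 V and V_DS = V_DD − I_D(R_D+R_S) = 11 − 0.282×8 = 8.74 V.
Saturation requires V_DS ≥ V_GS − V_t = 0.531 V; 8.74 ≥ 0.531 ✓.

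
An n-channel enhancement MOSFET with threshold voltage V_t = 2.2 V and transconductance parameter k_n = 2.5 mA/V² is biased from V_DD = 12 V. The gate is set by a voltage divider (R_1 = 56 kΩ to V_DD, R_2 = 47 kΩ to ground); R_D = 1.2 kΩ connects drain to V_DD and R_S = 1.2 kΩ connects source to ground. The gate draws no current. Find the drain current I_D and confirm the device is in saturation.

I_D ≈ 1.7 mA

V_G = V_DD·R_2/(R_1+R_2) = 12×47/103 = 5.48 V.
Assume saturation: I_D = (k_n/2)(V_GS − V_t)² with V_GS = V_G − I_D·R_S = 5.48 − 1.2·I_D.
Substituting gives 1.8·I_D² − 10.8·I_D + 13.4 = 0, with roots I_D = 1.75 or 4.27 mA.
The root I_D = 4.27 mA gives V_GS = 0.352 V ≤ V_t, so take I_D = 1.75 mA.
Then V_GS = 3.38 V and V_DS = V_DD − I_D(R_D+R_S) = 12 − 1.75×2.4 = 7.81 V.
Saturation requires V_DS ≥ V_GS − V_t = 1.18 V; 7.81 ≥ 1.18 ✓.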